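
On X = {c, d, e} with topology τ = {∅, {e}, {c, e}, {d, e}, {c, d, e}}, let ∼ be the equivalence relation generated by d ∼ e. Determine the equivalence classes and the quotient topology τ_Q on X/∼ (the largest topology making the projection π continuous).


X/∼ = {[c], [d=e]}; |τ_Q| = 3.

Equivalence classes: [c], [d=e].
Quotient map π: X → X/∼ sends c ↦ [c], d ↦ [d=e], e ↦ [d=e].
For each subset V ⊆ X/∼, compute π^{-1}(V) ⊆ X and check whether π^{-1}(V) ∈ τ. V is open in τ_Q iff π^{-1}(V) ∈ τ.
  V = {}: π^{-1}(V) = ∅ ∈ τ ✓.
  V = {[c]}: π^{-1}(V) = {c} ∉ τ ✗.
  V = {[d=e]}: π^{-1}(V) = {d, e} ∈ τ ✓.
  V = {[c], [d=e]}: π^{-1}(V) = {c, d, e} ∈ τ ✓.
Open sets in the quotient: τ_Q = {{}, {[d=e]}, {[c], [d=e]}} (3 elements).


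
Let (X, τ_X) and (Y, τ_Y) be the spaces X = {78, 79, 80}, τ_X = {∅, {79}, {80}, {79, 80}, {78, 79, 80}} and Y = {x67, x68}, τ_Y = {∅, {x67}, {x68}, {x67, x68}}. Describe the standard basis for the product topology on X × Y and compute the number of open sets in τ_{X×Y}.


Basis B = {∅ × ∅, {79} × {x67}, {79} × {x68}, {80} × {x67}, {80} × {x68}, {79} × {x67, x68}, {79, 80} × {x67}, {79, 80} × {x68}, {80} × {x67, x68}, {78, 79, 80} × {x67}, {78, 79, 80} × {x68}, {79, 80} × {x67, x68}, {78, 79, 80} × {x67, x68}}; |τ_{X×Y}| = 25.

Enumerate products U × V with U ∈ τ_X, V ∈ τ_Y (deduplicated):
  ∅ × ∅ = {} (∅)
  {79} × {x67} = {(79,x67)}
  {79} × {x68} = {(79,x68)}
  {80} × {x67} = {(80,x67)}
  {80} × {x68} = {(80,x68)}
  {79} × {x67, x68} = {(79,x67), (79,x68)}
  {79, 80} × {x67} = {(79,x67), (80,x67)}
  {79, 80} × {x68} = {(79,x68), (80,x68)}
  {80} × {x67, x68} = {(80,x67), (80,x68)}
  {78, 79, 80} × {x67} = {(78,x67), (79,x67), (80,x67)}
  {78, 79, 80} × {x68} = {(78,x68), (79,x68), (80,x68)}
  {79, 80} × {x67, x68} = {(79,x67), (79,x68), (80,x67), (80,x68)}
  {78, 79, 80} × {x67, x68} = {(78,x67), (78,x68), (79,x67), (79,x68), (80,x67), (80,x68)}
These 13 distinct sets form the basis B.
Close under arbitrary unions to get τ_{X×Y}; counting gives |τ_{X×Y}| = 25.


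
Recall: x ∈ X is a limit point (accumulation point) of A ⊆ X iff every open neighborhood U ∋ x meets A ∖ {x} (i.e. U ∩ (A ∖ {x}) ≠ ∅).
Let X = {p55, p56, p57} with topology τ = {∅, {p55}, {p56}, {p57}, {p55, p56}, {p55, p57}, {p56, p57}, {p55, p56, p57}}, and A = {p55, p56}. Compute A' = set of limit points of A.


A' = ∅

For each x ∈ X, list the open sets U ∈ τ with x ∈ U, then check whether U ∩ (A ∖ {x}) ≠ ∅ for every such U.
  x = p55: open {p55} ∋ x has {p55} ∩ (A ∖ {p55}) = ∅, so x is NOT a limit point.
  x = p56: open {p56} ∋ x has {p56} ∩ (A ∖ {p56}) = ∅, so x is NOT a limit point.
  x = p57: open {p57} ∋ x has {p57} ∩ (A ∖ {p57}) = ∅, so x is NOT a limit point.
Collecting: A' = ∅.


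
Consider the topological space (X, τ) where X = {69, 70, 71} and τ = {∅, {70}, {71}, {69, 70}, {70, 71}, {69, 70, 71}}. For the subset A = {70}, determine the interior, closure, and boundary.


int(A) = {70}, cl(A) = {69, 70}, ∂A = {69}.

Closed sets in (X, τ) are complements of opens:
  closed(X, τ) = {∅, {69}, {71}, {69, 70}, {69, 71}, {69, 70, 71}}.
int(A) = ⋃ {U ∈ τ : U ⊆ A}. Opens contained in A: ∅, {70}.
Taking the union of these: int(A) = {70}.
cl(A) = ⋂ {C closed : A ⊆ C}. Closed sets containing A: {69, 70}, {69, 70, 71}.
Intersecting these: cl(A) = {69, 70}.
∂A = cl(A) ∖ int(A) = {69, 70} ∖ {70} = {69}.


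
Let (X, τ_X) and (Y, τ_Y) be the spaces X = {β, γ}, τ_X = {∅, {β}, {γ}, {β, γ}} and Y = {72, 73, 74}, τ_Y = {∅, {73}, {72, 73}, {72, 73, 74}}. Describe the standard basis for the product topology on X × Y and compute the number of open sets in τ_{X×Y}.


Basis B = {∅ × ∅, {β} × {73}, {γ} × {73}, {β} × {72, 73}, {β, γ} × {73}, {γ} × {72, 73}, {β} × {72, 73, 74}, {γ} × {72, 73, 74}, {β, γ} × {72, 73}, {β, γ} × {72, 73, 74}}; |τ_{X×Y}| = 16.

Enumerate products U × V with U ∈ τ_X, V ∈ τ_Y (deduplicated):
  ∅ × ∅ = {} (∅)
  {β} × {73} = {(β,73)}
  {γ} × {73} = {(γ,73)}
  {β} × {72, 73} = {(β,72), (β,73)}
  {β, γ} × {73} = {(β,73), (γ,73)}
  {γ} × {72, 73} = {(γ,72), (γ,73)}
  {β} × {72, 73, 74} = {(β,72), (β,73), (β,74)}
  {γ} × {72, 73, 74} = {(γ,72), (γ,73), (γ,74)}
  {β, γ} × {72, 73} = {(β,72), (β,73), (γ,72), (γ,73)}
  {β, γ} × {72, 73, 74} = {(β,72), (β,73), (β,74), (γ,72), (γ,73), (γ,74)}
These 10 distinct sets form the basis B.
Close under arbitrary unions to get τ_{X×Y}; counting gives |τ_{X×Y}| = 16.


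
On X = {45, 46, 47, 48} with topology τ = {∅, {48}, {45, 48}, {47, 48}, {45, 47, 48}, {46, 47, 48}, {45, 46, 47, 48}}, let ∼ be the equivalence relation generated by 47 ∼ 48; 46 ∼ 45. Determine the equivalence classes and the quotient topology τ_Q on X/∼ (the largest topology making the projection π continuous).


X/∼ = {[45=46], [47=48]}; |τ_Q| = 3.

Equivalence classes: [45=46], [47=48].
Quotient map π: X → X/∼ sends 45 ↦ [45=46], 46 ↦ [45=46], 47 ↦ [47=48], 48 ↦ [47=48].
For each subset V ⊆ X/∼, compute π^{-1}(V) ⊆ X and check whether π^{-1}(V) ∈ τ. V is open in τ_Q iff π^{-1}(V) ∈ τ.
  V = {}: π^{-1}(V) = ∅ ∈ τ ✓.
  V = {[45=46]}: π^{-1}(V) = {45, 46} ∉ τ ✗.
  V = {[47=48]}: π^{-1}(V) = {47, 48} ∈ τ ✓.
  V = {[45=46], [47=48]}: π^{-1}(V) = {45, 46, 47, 48} ∈ τ ✓.
Open sets in the quotient: τ_Q = {{}, {[47=48]}, {[45=46], [47=48]}} (3 elements).


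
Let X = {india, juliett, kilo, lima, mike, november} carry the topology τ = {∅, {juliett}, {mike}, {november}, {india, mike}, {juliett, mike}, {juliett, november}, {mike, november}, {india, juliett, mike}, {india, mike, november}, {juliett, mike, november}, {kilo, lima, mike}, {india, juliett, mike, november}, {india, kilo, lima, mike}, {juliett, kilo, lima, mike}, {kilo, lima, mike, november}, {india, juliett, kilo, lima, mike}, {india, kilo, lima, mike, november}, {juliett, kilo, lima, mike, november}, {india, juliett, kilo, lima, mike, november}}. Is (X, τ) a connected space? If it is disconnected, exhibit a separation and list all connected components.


(X, τ) is disconnected; components = [{juliett}, {november}, {india, kilo, lima, mike}].

Find clopen sets (U ∈ τ with X ∖ U ∈ τ):
  U = ∅, X ∖ U = {india, juliett, kilo, lima, mike, november} — both open, so U is clopen.
  U = {juliett}, X ∖ U = {india, kilo, lima, mike, november} — both open, so U is clopen.
  U = {november}, X ∖ U = {india, juliett, kilo, lima, mike} — both open, so U is clopen.
  U = {juliett, november}, X ∖ U = {india, kilo, lima, mike} — both open, so U is clopen.
  U = {india, kilo, lima, mike}, X ∖ U = {juliett, november} — both open, so U is clopen.
  U = {india, juliett, kilo, lima, mike}, X ∖ U = {november} — both open, so U is clopen.
  U = {india, kilo, lima, mike, november}, X ∖ U = {juliett} — both open, so U is clopen.
  U = {india, juliett, kilo, lima, mike, november}, X ∖ U = ∅ — both open, so U is clopen.
Nontrivial clopen(s) exist: e.g. {india, kilo, lima, mike, november}. So (X, τ) is disconnected.
Compute connected components by grouping points that agree on all clopens:
  component: {juliett}
  component: {november}
  component: {india, kilo, lima, mike}


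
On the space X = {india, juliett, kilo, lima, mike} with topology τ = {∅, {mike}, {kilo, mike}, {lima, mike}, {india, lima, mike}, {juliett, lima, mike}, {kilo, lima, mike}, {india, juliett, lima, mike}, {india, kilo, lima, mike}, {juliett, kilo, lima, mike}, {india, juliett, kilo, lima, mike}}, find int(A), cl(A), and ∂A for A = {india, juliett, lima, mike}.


int(A) = {india, juliett, lima, mike}, cl(A) = {india, juliett, kilo, lima, mike}, ∂A = {kilo}.

Closed sets in (X, τ) are complements of opens:
  closed(X, τ) = {∅, {india}, {juliett}, {kilo}, {india, juliett}, {india, kilo}, {juliett, kilo}, {india, juliett, kilo}, {india, juliett, lima}, {india, juliett, kilo, lima}, {india, juliett, kilo, lima, mike}}.
int(A) = ⋃ {U ∈ τ : U ⊆ A}. Opens contained in A: ∅, {mike}, {lima, mike}, {india, lima, mike}, {juliett, lima, mike}, {india, juliett, lima, mike}.
Taking the union of these: int(A) = {india, juliett, lima, mike}.
cl(A) = ⋂ {C closed : A ⊆ C}. Closed sets containing A: {india, juliett, kilo, lima, mike}.
Intersecting these: cl(A) = {india, juliett, kilo, lima, mike}.
∂A = cl(A) ∖ int(A) = {india, juliett, kilo, lima, mike} ∖ {india, juliett, lima, mike} = {kilo}.


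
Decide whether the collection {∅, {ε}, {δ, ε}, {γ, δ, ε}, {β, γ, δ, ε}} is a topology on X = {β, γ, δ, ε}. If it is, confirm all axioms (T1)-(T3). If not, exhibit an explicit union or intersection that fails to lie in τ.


τ IS a topology on X.

Axiom (T1): ∅ ∈ τ? Yes; X ∈ τ? Yes.
Axiom (T2/T3): check pairwise unions and intersections of members of τ.
All pairwise intersections and unions checked — each lies in τ. Therefore τ satisfies (T1), (T2), (T3): it IS a topology on X.


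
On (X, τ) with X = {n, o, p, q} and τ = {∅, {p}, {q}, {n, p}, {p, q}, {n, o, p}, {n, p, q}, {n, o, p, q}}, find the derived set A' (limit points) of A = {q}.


A' = ∅

For each x ∈ X, list the open sets U ∈ τ with x ∈ U, then check whether U ∩ (A ∖ {x}) ≠ ∅ for every such U.
  x = n: open {n, p} ∋ x has {n, p} ∩ (A ∖ {n}) = ∅, so x is NOT a limit point.
  x = o: open {n, o, p} ∋ x has {n, o, p} ∩ (A ∖ {o}) = ∅, so x is NOT a limit point.
  x = p: open {p} ∋ x has {p} ∩ (A ∖ {p}) = ∅, so x is NOT a limit point.
  x = q: open {q} ∋ x has {q} ∩ (A ∖ {q}) = ∅, so x is NOT a limit point.
Collecting: A' = ∅.


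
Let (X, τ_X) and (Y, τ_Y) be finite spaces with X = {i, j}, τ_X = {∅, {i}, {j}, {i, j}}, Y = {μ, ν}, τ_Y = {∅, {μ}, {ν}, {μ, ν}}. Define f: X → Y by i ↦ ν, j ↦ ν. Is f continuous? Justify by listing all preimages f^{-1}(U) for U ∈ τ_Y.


f IS continuous.

Compute f^{-1}(U) for each U ∈ τ_Y:
  U = ∅: f^{-1}(U) = ∅ ∈ τ_X ✓.
  U = {μ}: f^{-1}(U) = ∅ ∈ τ_X ✓.
  U = {ν}: f^{-1}(U) = {i, j} ∈ τ_X ✓.
  U = {μ, ν}: f^{-1}(U) = {i, j} ∈ τ_X ✓.
Every preimage lies in τ_X, so f IS continuous.


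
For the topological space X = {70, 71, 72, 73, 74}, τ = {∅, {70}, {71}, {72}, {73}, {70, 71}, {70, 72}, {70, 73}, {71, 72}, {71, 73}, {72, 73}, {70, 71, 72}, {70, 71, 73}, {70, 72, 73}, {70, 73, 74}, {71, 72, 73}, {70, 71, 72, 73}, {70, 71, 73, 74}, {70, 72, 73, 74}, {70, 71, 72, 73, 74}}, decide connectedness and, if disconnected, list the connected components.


(X, τ) is disconnected; components = [{71}, {72}, {70, 73, 74}].

Find clopen sets (U ∈ τ with X ∖ U ∈ τ):
  U = ∅, X ∖ U = {70, 71, 72, 73, 74} — both open, so U is clopen.
  U = {71}, X ∖ U = {70, 72, 73, 74} — both open, so U is clopen.
  U = {72}, X ∖ U = {70, 71, 73, 74} — both open, so U is clopen.
  U = {71, 72}, X ∖ U = {70, 73, 74} — both open, so U is clopen.
  U = {70, 73, 74}, X ∖ U = {71, 72} — both open, so U is clopen.
  U = {70, 71, 73, 74}, X ∖ U = {72} — both open, so U is clopen.
  U = {70, 72, 73, 74}, X ∖ U = {71} — both open, so U is clopen.
  U = {70, 71, 72, 73, 74}, X ∖ U = ∅ — both open, so U is clopen.
Nontrivial clopen(s) exist: e.g. {72}. So (X, τ) is disconnected.
Compute connected components by grouping points that agree on all clopens:
  component: {71}
  component: {72}
  component: {70, 73, 74}


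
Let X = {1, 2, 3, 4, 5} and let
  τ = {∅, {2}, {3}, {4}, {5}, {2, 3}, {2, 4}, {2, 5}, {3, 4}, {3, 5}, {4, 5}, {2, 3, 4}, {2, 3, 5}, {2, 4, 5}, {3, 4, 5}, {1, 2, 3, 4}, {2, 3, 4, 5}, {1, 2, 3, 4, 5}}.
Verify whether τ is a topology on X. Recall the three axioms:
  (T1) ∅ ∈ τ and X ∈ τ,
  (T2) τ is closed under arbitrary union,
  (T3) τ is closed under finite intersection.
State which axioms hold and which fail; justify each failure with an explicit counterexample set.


τ IS a topology on X.

Axiom (T1): ∅ ∈ τ? Yes; X ∈ τ? Yes.
Axiom (T2/T3): check pairwise unions and intersections of members of τ.
All pairwise intersections and unions checked — each lies in τ. Therefore τ satisfies (T1), (T2), (T3): it IS a topology on X.


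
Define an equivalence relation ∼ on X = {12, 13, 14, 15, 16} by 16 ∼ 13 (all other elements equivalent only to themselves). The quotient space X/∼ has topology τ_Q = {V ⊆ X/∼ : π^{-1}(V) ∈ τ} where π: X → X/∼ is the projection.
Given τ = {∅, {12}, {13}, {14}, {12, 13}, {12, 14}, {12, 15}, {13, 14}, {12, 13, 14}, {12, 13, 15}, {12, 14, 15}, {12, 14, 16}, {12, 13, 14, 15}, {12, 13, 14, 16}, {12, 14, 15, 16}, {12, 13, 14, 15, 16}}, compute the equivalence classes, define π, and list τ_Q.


X/∼ = {[12], [13=16], [14], [15]}; |τ_Q| = 8.

Equivalence classes: [12], [13=16], [14], [15].
Quotient map π: X → X/∼ sends 12 ↦ [12], 13 ↦ [13=16], 14 ↦ [14], 15 ↦ [15], 16 ↦ [13=16].
For each subset V ⊆ X/∼, compute π^{-1}(V) ⊆ X and check whether π^{-1}(V) ∈ τ. V is open in τ_Q iff π^{-1}(V) ∈ τ.
  V = {}: π^{-1}(V) = ∅ ∈ τ ✓.
  V = {[12]}: π^{-1}(V) = {12} ∈ τ ✓.
  V = {[13=16]}: π^{-1}(V) = {13, 16} ∉ τ ✗.
  V = {[12], [13=16]}: π^{-1}(V) = {12, 13, 16} ∉ τ ✗.
  V = {[14]}: π^{-1}(V) = {14} ∈ τ ✓.
  V = {[12], [14]}: π^{-1}(V) = {12, 14} ∈ τ ✓.
  V = {[13=16], [14]}: π^{-1}(V) = {13, 14, 16} ∉ τ ✗.
  V = {[12], [13=16], [14]}: π^{-1}(V) = {12, 13, 14, 16} ∈ τ ✓.
  V = {[15]}: π^{-1}(V) = {15} ∉ τ ✗.
  V = {[12], [15]}: π^{-1}(V) = {12, 15} ∈ τ ✓.
  V = {[13=16], [15]}: π^{-1}(V) = {13, 15, 16} ∉ τ ✗.
  V = {[12], [13=16], [15]}: π^{-1}(V) = {12, 13, 15, 16} ∉ τ ✗.
  V = {[14], [15]}: π^{-1}(V) = {14, 15} ∉ τ ✗.
  V = {[12], [14], [15]}: π^{-1}(V) = {12, 14, 15} ∈ τ ✓.
  V = {[13=16], [14], [15]}: π^{-1}(V) = {13, 14, 15, 16} ∉ τ ✗.
  V = {[12], [13=16], [14], [15]}: π^{-1}(V) = {12, 13, 14, 15, 16} ∈ τ ✓.
Open sets in the quotient: τ_Q = {{}, {[12]}, {[14]}, {[12], [14]}, {[12], [13=16], [14]}, {[12], [15]}, {[12], [14], [15]}, {[12], [13=16], [14], [15]}} (8 elements).


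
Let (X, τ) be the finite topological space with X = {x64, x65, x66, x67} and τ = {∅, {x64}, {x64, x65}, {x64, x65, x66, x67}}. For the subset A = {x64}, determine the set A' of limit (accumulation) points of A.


A' = {x65, x66, x67}

For each x ∈ X, list the open sets U ∈ τ with x ∈ U, then check whether U ∩ (A ∖ {x}) ≠ ∅ for every such U.
  x = x64: open {x64} ∋ x has {x64} ∩ (A ∖ {x64}) = ∅, so x is NOT a limit point.
  x = x65: opens ∋ x are {x64, x65}, {x64, x65, x66, x67}; each meets A ∖ {x65}, so x IS a limit point.
  x = x66: opens ∋ x are {x64, x65, x66, x67}; each meets A ∖ {x66}, so x IS a limit point.
  x = x67: opens ∋ x are {x64, x65, x66, x67}; each meets A ∖ {x67}, so x IS a limit point.
Collecting: A' = {x65, x66, x67}.


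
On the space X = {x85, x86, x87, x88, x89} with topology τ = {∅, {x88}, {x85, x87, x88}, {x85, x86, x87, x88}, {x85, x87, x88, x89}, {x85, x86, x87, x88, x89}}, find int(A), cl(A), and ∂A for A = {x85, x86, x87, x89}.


int(A) = ∅, cl(A) = {x85, x86, x87, x89}, ∂A = {x85, x86, x87, x89}.

Closed sets in (X, τ) are complements of opens:
  closed(X, τ) = {∅, {x86}, {x89}, {x86, x89}, {x85, x86, x87, x89}, {x85, x86, x87, x88, x89}}.
int(A) = ⋃ {U ∈ τ : U ⊆ A}. Opens contained in A: ∅.
Taking the union of these: int(A) = ∅.
cl(A) = ⋂ {C closed : A ⊆ C}. Closed sets containing A: {x85, x86, x87, x89}, {x85, x86, x87, x88, x89}.
Intersecting these: cl(A) = {x85, x86, x87, x89}.
∂A = cl(A) ∖ int(A) = {x85, x86, x87, x89} ∖ ∅ = {x85, x86, x87, x89}.


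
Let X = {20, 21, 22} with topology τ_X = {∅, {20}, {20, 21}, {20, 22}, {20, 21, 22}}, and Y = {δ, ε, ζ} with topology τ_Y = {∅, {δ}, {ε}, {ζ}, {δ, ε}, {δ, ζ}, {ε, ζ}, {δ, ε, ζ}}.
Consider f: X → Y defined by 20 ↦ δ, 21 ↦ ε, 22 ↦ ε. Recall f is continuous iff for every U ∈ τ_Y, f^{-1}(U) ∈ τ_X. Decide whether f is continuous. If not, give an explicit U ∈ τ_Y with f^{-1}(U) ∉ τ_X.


f is NOT continuous.

Compute f^{-1}(U) for each U ∈ τ_Y:
  U = ∅: f^{-1}(U) = ∅ ∈ τ_X ✓.
  U = {δ}: f^{-1}(U) = {20} ∈ τ_X ✓.
  U = {ε}: f^{-1}(U) = {21, 22} ∉ τ_X ✗.
  U = {ζ}: f^{-1}(U) = ∅ ∈ τ_X ✓.
  U = {δ, ε}: f^{-1}(U) = {20, 21, 22} ∈ τ_X ✓.
  U = {δ, ζ}: f^{-1}(U) = {20} ∈ τ_X ✓.
  U = {ε, ζ}: f^{-1}(U) = {21, 22} ∉ τ_X ✗.
  U = {δ, ε, ζ}: f^{-1}(U) = {20, 21, 22} ∈ τ_X ✓.
Found U = {ε} with f^{-1}(U) = {21, 22} not in τ_X. Therefore f is NOT continuous.


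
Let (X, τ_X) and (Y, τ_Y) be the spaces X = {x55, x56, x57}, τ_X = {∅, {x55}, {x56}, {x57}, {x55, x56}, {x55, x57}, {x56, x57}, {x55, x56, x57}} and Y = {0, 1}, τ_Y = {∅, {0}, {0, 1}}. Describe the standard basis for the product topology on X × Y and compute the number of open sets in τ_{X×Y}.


Basis B = {∅ × ∅, {x55} × {0}, {x56} × {0}, {x57} × {0}, {x55} × {0, 1}, {x55, x56} × {0}, {x55, x57} × {0}, {x56} × {0, 1}, {x56, x57} × {0}, {x57} × {0, 1}, {x55, x56, x57} × {0}, {x55, x56} × {0, 1}, {x55, x57} × {0, 1}, {x56, x57} × {0, 1}, {x55, x56, x57} × {0, 1}}; |τ_{X×Y}| = 27.

Enumerate products U × V with U ∈ τ_X, V ∈ τ_Y (deduplicated):
  ∅ × ∅ = {} (∅)
  {x55} × {0} = {(x55,0)}
  {x56} × {0} = {(x56,0)}
  {x57} × {0} = {(x57,0)}
  {x55} × {0, 1} = {(x55,0), (x55,1)}
  {x55, x56} × {0} = {(x55,0), (x56,0)}
  {x55, x57} × {0} = {(x55,0), (x57,0)}
  {x56} × {0, 1} = {(x56,0), (x56,1)}
  {x56, x57} × {0} = {(x56,0), (x57,0)}
  {x57} × {0, 1} = {(x57,0), (x57,1)}
  {x55, x56, x57} × {0} = {(x55,0), (x56,0), (x57,0)}
  {x55, x56} × {0, 1} = {(x55,0), (x55,1), (x56,0), (x56,1)}
  {x55, x57} × {0, 1} = {(x55,0), (x55,1), (x57,0), (x57,1)}
  {x56, x57} × {0, 1} = {(x56,0), (x56,1), (x57,0), (x57,1)}
  {x55, x56, x57} × {0, 1} = {(x55,0), (x55,1), (x56,0), (x56,1), (x57,0), (x57,1)}
These 15 distinct sets form the basis B.
Close under arbitrary unions to get τ_{X×Y}; counting gives |τ_{X×Y}| = 27.


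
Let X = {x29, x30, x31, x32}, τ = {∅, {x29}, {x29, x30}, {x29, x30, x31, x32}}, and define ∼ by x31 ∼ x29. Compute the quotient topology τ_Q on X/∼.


X/∼ = {[x29=x31], [x30], [x32]}; |τ_Q| = 2.

Equivalence classes: [x29=x31], [x30], [x32].
Quotient map π: X → X/∼ sends x29 ↦ [x29=x31], x30 ↦ [x30], x31 ↦ [x29=x31], x32 ↦ [x32].
For each subset V ⊆ X/∼, compute π^{-1}(V) ⊆ X and check whether π^{-1}(V) ∈ τ. V is open in τ_Q iff π^{-1}(V) ∈ τ.
  V = {}: π^{-1}(V) = ∅ ∈ τ ✓.
  V = {[x29=x31]}: π^{-1}(V) = {x29, x31} ∉ τ ✗.
  V = {[x30]}: π^{-1}(V) = {x30} ∉ τ ✗.
  V = {[x29=x31], [x30]}: π^{-1}(V) = {x29, x30, x31} ∉ τ ✗.
  V = {[x32]}: π^{-1}(V) = {x32} ∉ τ ✗.
  V = {[x29=x31], [x32]}: π^{-1}(V) = {x29, x31, x32} ∉ τ ✗.
  V = {[x30], [x32]}: π^{-1}(V) = {x30, x32} ∉ τ ✗.
  V = {[x29=x31], [x30], [x32]}: π^{-1}(V) = {x29, x30, x31, x32} ∈ τ ✓.
Open sets in the quotient: τ_Q = {{}, {[x29=x31], [x30], [x32]}} (2 elements).


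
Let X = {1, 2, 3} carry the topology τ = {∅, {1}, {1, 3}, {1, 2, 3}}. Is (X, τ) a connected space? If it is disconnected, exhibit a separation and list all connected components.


(X, τ) is connected.

Find clopen sets (U ∈ τ with X ∖ U ∈ τ):
  U = ∅, X ∖ U = {1, 2, 3} — both open, so U is clopen.
  U = {1, 2, 3}, X ∖ U = ∅ — both open, so U is clopen.
Only trivial clopens (∅ and X) exist, so (X, τ) is connected.
Compute connected components by grouping points that agree on all clopens:
  component: {1, 2, 3}


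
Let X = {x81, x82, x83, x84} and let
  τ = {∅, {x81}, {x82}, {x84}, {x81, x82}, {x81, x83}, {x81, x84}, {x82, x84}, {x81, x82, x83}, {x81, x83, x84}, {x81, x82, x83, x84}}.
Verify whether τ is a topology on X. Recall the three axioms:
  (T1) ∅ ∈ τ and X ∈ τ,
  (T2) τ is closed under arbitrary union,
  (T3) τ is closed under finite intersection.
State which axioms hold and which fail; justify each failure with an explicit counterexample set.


τ is NOT a topology on X.

Axiom (T1): ∅ ∈ τ? Yes; X ∈ τ? Yes.
Axiom (T2/T3): check pairwise unions and intersections of members of τ.
Counterexample for (T2): {x81} ∪ {x82, x84} = {x81, x82, x84} ∉ τ. Therefore τ is NOT a topology.


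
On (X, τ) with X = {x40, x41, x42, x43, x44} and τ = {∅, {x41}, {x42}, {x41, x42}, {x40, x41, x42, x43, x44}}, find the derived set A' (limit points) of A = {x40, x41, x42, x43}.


A' = {x40, x43, x44}

For each x ∈ X, list the open sets U ∈ τ with x ∈ U, then check whether U ∩ (A ∖ {x}) ≠ ∅ for every such U.
  x = x40: opens ∋ x are {x40, x41, x42, x43, x44}; each meets A ∖ {x40}, so x IS a limit point.
  x = x41: open {x41} ∋ x has {x41} ∩ (A ∖ {x41}) = ∅, so x is NOT a limit point.
  x = x42: open {x42} ∋ x has {x42} ∩ (A ∖ {x42}) = ∅, so x is NOT a limit point.
  x = x43: opens ∋ x are {x40, x41, x42, x43, x44}; each meets A ∖ {x43}, so x IS a limit point.
  x = x44: opens ∋ x are {x40, x41, x42, x43, x44}; each meets A ∖ {x44}, so x IS a limit point.
Collecting: A' = {x40, x43, x44}.


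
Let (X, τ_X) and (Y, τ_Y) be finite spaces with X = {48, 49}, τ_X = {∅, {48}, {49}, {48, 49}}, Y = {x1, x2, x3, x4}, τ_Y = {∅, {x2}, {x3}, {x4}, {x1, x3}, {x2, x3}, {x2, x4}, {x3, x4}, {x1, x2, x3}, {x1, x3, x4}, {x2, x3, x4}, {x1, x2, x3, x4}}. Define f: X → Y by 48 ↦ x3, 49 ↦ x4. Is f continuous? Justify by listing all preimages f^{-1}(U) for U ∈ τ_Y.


f IS continuous.

Compute f^{-1}(U) for each U ∈ τ_Y:
  U = ∅: f^{-1}(U) = ∅ ∈ τ_X ✓.
  U = {x2}: f^{-1}(U) = ∅ ∈ τ_X ✓.
  U = {x3}: f^{-1}(U) = {48} ∈ τ_X ✓.
  U = {x4}: f^{-1}(U) = {49} ∈ τ_X ✓.
  U = {x1, x3}: f^{-1}(U) = {48} ∈ τ_X ✓.
  U = {x2, x3}: f^{-1}(U) = {48} ∈ τ_X ✓.
  U = {x2, x4}: f^{-1}(U) = {49} ∈ τ_X ✓.
  U = {x3, x4}: f^{-1}(U) = {48, 49} ∈ τ_X ✓.
  U = {x1, x2, x3}: f^{-1}(U) = {48} ∈ τ_X ✓.
  U = {x1, x3, x4}: f^{-1}(U) = {48, 49} ∈ τ_X ✓.
  U = {x2, x3, x4}: f^{-1}(U) = {48, 49} ∈ τ_X ✓.
  U = {x1, x2, x3, x4}: f^{-1}(U) = {48, 49} ∈ τ_X ✓.
Every preimage lies in τ_X, so f IS continuous.


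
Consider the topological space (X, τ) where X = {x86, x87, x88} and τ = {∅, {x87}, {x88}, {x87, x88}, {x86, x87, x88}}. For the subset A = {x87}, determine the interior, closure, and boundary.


int(A) = {x87}, cl(A) = {x86, x87}, ∂A = {x86}.

Closed sets in (X, τ) are complements of opens:
  closed(X, τ) = {∅, {x86}, {x86, x87}, {x86, x88}, {x86, x87, x88}}.
int(A) = ⋃ {U ∈ τ : U ⊆ A}. Opens contained in A: ∅, {x87}.
Taking the union of these: int(A) = {x87}.
cl(A) = ⋂ {C closed : A ⊆ C}. Closed sets containing A: {x86, x87}, {x86, x87, x88}.
Intersecting these: cl(A) = {x86, x87}.
∂A = cl(A) ∖ int(A) = {x86, x87} ∖ {x87} = {x86}.


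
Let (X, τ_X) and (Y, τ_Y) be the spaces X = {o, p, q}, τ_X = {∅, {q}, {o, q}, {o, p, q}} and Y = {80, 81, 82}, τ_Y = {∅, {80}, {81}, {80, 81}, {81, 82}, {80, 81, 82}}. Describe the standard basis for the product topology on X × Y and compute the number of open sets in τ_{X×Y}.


Basis B = {∅ × ∅, {q} × {80}, {q} × {81}, {o, q} × {80}, {o, q} × {81}, {q} × {80, 81}, {q} × {81, 82}, {o, p, q} × {80}, {o, p, q} × {81}, {q} × {80, 81, 82}, {o, q} × {80, 81}, {o, q} × {81, 82}, {o, q} × {80, 81, 82}, {o, p, q} × {80, 81}, {o, p, q} × {81, 82}, {o, p, q} × {80, 81, 82}}; |τ_{X×Y}| = 40.

Enumerate products U × V with U ∈ τ_X, V ∈ τ_Y (deduplicated):
  ∅ × ∅ = {} (∅)
  {q} × {80} = {(q,80)}
  {q} × {81} = {(q,81)}
  {o, q} × {80} = {(o,80), (q,80)}
  {o, q} × {81} = {(o,81), (q,81)}
  {q} × {80, 81} = {(q,80), (q,81)}
  {q} × {81, 82} = {(q,81), (q,82)}
  {o, p, q} × {80} = {(o,80), (p,80), (q,80)}
  {o, p, q} × {81} = {(o,81), (p,81), (q,81)}
  {q} × {80, 81, 82} = {(q,80), (q,81), (q,82)}
  {o, q} × {80, 81} = {(o,80), (o,81), (q,80), (q,81)}
  {o, q} × {81, 82} = {(o,81), (o,82), (q,81), (q,82)}
  {o, q} × {80, 81, 82} = {(o,80), (o,81), (o,82), (q,80), (q,81), (q,82)}
  {o, p, q} × {80, 81} = {(o,80), (o,81), (p,80), (p,81), (q,80), (q,81)}
  {o, p, q} × {81, 82} = {(o,81), (o,82), (p,81), (p,82), (q,81), (q,82)}
  {o, p, q} × {80, 81, 82} = {(o,80), (o,81), (o,82), (p,80), (p,81), (p,82), (q,80), (q,81), (q,82)}
These 16 distinct sets form the basis B.
Close under arbitrary unions to get τ_{X×Y}; counting gives |τ_{X×Y}| = 40.


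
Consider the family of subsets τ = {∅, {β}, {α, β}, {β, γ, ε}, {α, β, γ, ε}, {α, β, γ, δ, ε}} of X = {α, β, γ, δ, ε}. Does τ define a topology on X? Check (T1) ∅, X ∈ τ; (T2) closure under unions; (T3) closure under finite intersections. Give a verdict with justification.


τ IS a topology on X.

Axiom (T1): ∅ ∈ τ? Yes; X ∈ τ? Yes.
Axiom (T2/T3): check pairwise unions and intersections of members of τ.
All pairwise intersections and unions checked — each lies in τ. Therefore τ satisfies (T1), (T2), (T3): it IS a topology on X.


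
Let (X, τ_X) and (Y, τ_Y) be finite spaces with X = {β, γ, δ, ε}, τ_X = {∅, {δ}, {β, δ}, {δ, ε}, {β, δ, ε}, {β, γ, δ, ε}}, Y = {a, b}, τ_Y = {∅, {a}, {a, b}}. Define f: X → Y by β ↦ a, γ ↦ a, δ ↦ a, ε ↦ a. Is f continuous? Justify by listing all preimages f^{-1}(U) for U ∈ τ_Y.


f IS continuous.

Compute f^{-1}(U) for each U ∈ τ_Y:
  U = ∅: f^{-1}(U) = ∅ ∈ τ_X ✓.
  U = {a}: f^{-1}(U) = {β, γ, δ, ε} ∈ τ_X ✓.
  U = {a, b}: f^{-1}(U) = {β, γ, δ, ε} ∈ τ_X ✓.
Every preimage lies in τ_X, so f IS continuous.


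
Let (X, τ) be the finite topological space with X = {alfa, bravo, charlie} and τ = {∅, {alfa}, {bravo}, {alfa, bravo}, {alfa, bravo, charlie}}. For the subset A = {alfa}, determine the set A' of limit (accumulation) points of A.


A' = {charlie}

For each x ∈ X, list the open sets U ∈ τ with x ∈ U, then check whether U ∩ (A ∖ {x}) ≠ ∅ for every such U.
  x = alfa: open {alfa} ∋ x has {alfa} ∩ (A ∖ {alfa}) = ∅, so x is NOT a limit point.
  x = bravo: open {bravo} ∋ x has {bravo} ∩ (A ∖ {bravo}) = ∅, so x is NOT a limit point.
  x = charlie: opens ∋ x are {alfa, bravo, charlie}; each meets A ∖ {charlie}, so x IS a limit point.
Collecting: A' = {charlie}.


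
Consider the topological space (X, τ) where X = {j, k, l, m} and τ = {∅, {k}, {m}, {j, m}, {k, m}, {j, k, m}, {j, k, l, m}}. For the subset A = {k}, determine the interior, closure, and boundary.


int(A) = {k}, cl(A) = {k, l}, ∂A = {l}.

Closed sets in (X, τ) are complements of opens:
  closed(X, τ) = {∅, {l}, {j, l}, {k, l}, {j, k, l}, {j, l, m}, {j, k, l, m}}.
int(A) = ⋃ {U ∈ τ : U ⊆ A}. Opens contained in A: ∅, {k}.
Taking the union of these: int(A) = {k}.
cl(A) = ⋂ {C closed : A ⊆ C}. Closed sets containing A: {k, l}, {j, k, l}, {j, k, l, m}.
Intersecting these: cl(A) = {k, l}.
∂A = cl(A) ∖ int(A) = {k, l} ∖ {k} = {l}.


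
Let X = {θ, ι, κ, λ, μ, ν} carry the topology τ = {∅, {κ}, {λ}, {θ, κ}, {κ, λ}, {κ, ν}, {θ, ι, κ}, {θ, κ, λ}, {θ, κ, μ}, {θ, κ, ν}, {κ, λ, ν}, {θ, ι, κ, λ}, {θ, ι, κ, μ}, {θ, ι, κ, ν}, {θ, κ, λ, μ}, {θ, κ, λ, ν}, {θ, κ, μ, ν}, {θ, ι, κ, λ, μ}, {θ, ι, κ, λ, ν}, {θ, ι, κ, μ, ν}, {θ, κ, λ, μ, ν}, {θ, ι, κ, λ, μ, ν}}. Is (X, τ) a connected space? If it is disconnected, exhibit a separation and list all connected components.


(X, τ) is disconnected; components = [{λ}, {θ, ι, κ, μ, ν}].

Find clopen sets (U ∈ τ with X ∖ U ∈ τ):
  U = ∅, X ∖ U = {θ, ι, κ, λ, μ, ν} — both open, so U is clopen.
  U = {λ}, X ∖ U = {θ, ι, κ, μ, ν} — both open, so U is clopen.
  U = {θ, ι, κ, μ, ν}, X ∖ U = {λ} — both open, so U is clopen.
  U = {θ, ι, κ, λ, μ, ν}, X ∖ U = ∅ — both open, so U is clopen.
Nontrivial clopen(s) exist: e.g. {θ, ι, κ, μ, ν}. So (X, τ) is disconnected.
Compute connected components by grouping points that agree on all clopens:
  component: {λ}
  component: {θ, ι, κ, μ, ν}


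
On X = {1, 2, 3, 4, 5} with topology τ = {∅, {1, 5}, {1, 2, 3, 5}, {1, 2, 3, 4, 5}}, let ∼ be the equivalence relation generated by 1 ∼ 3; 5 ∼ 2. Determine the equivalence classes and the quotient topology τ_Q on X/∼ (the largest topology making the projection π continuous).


X/∼ = {[1=3], [2=5], [4]}; |τ_Q| = 3.

Equivalence classes: [1=3], [2=5], [4].
Quotient map π: X → X/∼ sends 1 ↦ [1=3], 2 ↦ [2=5], 3 ↦ [1=3], 4 ↦ [4], 5 ↦ [2=5].
For each subset V ⊆ X/∼, compute π^{-1}(V) ⊆ X and check whether π^{-1}(V) ∈ τ. V is open in τ_Q iff π^{-1}(V) ∈ τ.
  V = {}: π^{-1}(V) = ∅ ∈ τ ✓.
  V = {[1=3]}: π^{-1}(V) = {1, 3} ∉ τ ✗.
  V = {[2=5]}: π^{-1}(V) = {2, 5} ∉ τ ✗.
  V = {[1=3], [2=5]}: π^{-1}(V) = {1, 2, 3, 5} ∈ τ ✓.
  V = {[4]}: π^{-1}(V) = {4} ∉ τ ✗.
  V = {[1=3], [4]}: π^{-1}(V) = {1, 3, 4} ∉ τ ✗.
  V = {[2=5], [4]}: π^{-1}(V) = {2, 4, 5} ∉ τ ✗.
  V = {[1=3], [2=5], [4]}: π^{-1}(V) = {1, 2, 3, 4, 5} ∈ τ ✓.
Open sets in the quotient: τ_Q = {{}, {[1=3], [2=5]}, {[1=3], [2=5], [4]}} (3 elements).


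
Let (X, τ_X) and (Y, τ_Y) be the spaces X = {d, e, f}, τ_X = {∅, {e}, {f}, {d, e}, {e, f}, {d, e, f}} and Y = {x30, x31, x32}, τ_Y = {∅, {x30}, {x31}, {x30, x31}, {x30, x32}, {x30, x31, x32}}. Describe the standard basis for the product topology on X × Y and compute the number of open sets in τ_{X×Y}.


Basis B = {∅ × ∅, {e} × {x30}, {e} × {x31}, {f} × {x30}, {f} × {x31}, {d, e} × {x30}, {d, e} × {x31}, {e} × {x30, x31}, {e} × {x30, x32}, {e, f} × {x30}, {e, f} × {x31}, {f} × {x30, x31}, {f} × {x30, x32}, {d, e, f} × {x30}, {d, e, f} × {x31}, {e} × {x30, x31, x32}, {f} × {x30, x31, x32}, {d, e} × {x30, x31}, {d, e} × {x30, x32}, {e, f} × {x30, x31}, {e, f} × {x30, x32}, {d, e} × {x30, x31, x32}, {d, e, f} × {x30, x31}, {d, e, f} × {x30, x32}, {e, f} × {x30, x31, x32}, {d, e, f} × {x30, x31, x32}}; |τ_{X×Y}| = 108.

Enumerate products U × V with U ∈ τ_X, V ∈ τ_Y (deduplicated):
  ∅ × ∅ = {} (∅)
  {e} × {x30} = {(e,x30)}
  {e} × {x31} = {(e,x31)}
  {f} × {x30} = {(f,x30)}
  {f} × {x31} = {(f,x31)}
  {d, e} × {x30} = {(d,x30), (e,x30)}
  {d, e} × {x31} = {(d,x31), (e,x31)}
  {e} × {x30, x31} = {(e,x30), (e,x31)}
  {e} × {x30, x32} = {(e,x30), (e,x32)}
  {e, f} × {x30} = {(e,x30), (f,x30)}
  {e, f} × {x31} = {(e,x31), (f,x31)}
  {f} × {x30, x31} = {(f,x30), (f,x31)}
  {f} × {x30, x32} = {(f,x30), (f,x32)}
  {d, e, f} × {x30} = {(d,x30), (e,x30), (f,x30)}
  {d, e, f} × {x31} = {(d,x31), (e,x31), (f,x31)}
  {e} × {x30, x31, x32} = {(e,x30), (e,x31), (e,x32)}
  {f} × {x30, x31, x32} = {(f,x30), (f,x31), (f,x32)}
  {d, e} × {x30, x31} = {(d,x30), (d,x31), (e,x30), (e,x31)}
  {d, e} × {x30, x32} = {(d,x30), (d,x32), (e,x30), (e,x32)}
  {e, f} × {x30, x31} = {(e,x30), (e,x31), (f,x30), (f,x31)}
  {e, f} × {x30, x32} = {(e,x30), (e,x32), (f,x30), (f,x32)}
  {d, e} × {x30, x31, x32} = {(d,x30), (d,x31), (d,x32), (e,x30), (e,x31), (e,x32)}
  {d, e, f} × {x30, x31} = {(d,x30), (d,x31), (e,x30), (e,x31), (f,x30), (f,x31)}
  {d, e, f} × {x30, x32} = {(d,x30), (d,x32), (e,x30), (e,x32), (f,x30), (f,x32)}
  {e, f} × {x30, x31, x32} = {(e,x30), (e,x31), (e,x32), (f,x30), (f,x31), (f,x32)}
  {d, e, f} × {x30, x31, x32} = {(d,x30), (d,x31), (d,x32), (e,x30), (e,x31), (e,x32), (f,x30), (f,x31), (f,x32)}
These 26 distinct sets form the basis B.
Close under arbitrary unions to get τ_{X×Y}; counting gives |τ_{X×Y}| = 108.


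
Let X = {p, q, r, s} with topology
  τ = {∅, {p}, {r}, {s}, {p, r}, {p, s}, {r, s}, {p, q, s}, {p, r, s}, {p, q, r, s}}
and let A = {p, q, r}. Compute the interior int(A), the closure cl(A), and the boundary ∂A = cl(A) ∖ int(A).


int(A) = {p, r}, cl(A) = {p, q, r}, ∂A = {q}.

Closed sets in (X, τ) are complements of opens:
  closed(X, τ) = {∅, {q}, {r}, {p, q}, {q, r}, {q, s}, {p, q, r}, {p, q, s}, {q, r, s}, {p, q, r, s}}.
int(A) = ⋃ {U ∈ τ : U ⊆ A}. Opens contained in A: ∅, {p}, {r}, {p, r}.
Taking the union of these: int(A) = {p, r}.
cl(A) = ⋂ {C closed : A ⊆ C}. Closed sets containing A: {p, q, r}, {p, q, r, s}.
Intersecting these: cl(A) = {p, q, r}.
∂A = cl(A) ∖ int(A) = {p, q, r} ∖ {p, r} = {q}.


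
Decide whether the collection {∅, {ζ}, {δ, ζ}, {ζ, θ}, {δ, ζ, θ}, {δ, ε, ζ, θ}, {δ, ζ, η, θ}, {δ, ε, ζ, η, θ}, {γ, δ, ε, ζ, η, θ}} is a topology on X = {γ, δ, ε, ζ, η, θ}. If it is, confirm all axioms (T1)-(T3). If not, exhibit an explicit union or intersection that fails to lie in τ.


τ IS a topology on X.

Axiom (T1): ∅ ∈ τ? Yes; X ∈ τ? Yes.
Axiom (T2/T3): check pairwise unions and intersections of members of τ.
All pairwise intersections and unions checked — each lies in τ. Therefore τ satisfies (T1), (T2), (T3): it IS a topology on X.


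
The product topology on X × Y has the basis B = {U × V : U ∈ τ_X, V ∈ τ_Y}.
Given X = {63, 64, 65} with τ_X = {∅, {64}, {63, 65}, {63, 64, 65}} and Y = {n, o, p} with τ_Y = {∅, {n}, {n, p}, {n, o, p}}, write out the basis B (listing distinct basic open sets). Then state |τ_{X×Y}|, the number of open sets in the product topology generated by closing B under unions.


Basis B = {∅ × ∅, {64} × {n}, {63, 65} × {n}, {64} × {n, p}, {63, 64, 65} × {n}, {64} × {n, o, p}, {63, 65} × {n, p}, {63, 65} × {n, o, p}, {63, 64, 65} × {n, p}, {63, 64, 65} × {n, o, p}}; |τ_{X×Y}| = 16.

Enumerate products U × V with U ∈ τ_X, V ∈ τ_Y (deduplicated):
  ∅ × ∅ = {} (∅)
  {64} × {n} = {(64,n)}
  {63, 65} × {n} = {(63,n), (65,n)}
  {64} × {n, p} = {(64,n), (64,p)}
  {63, 64, 65} × {n} = {(63,n), (64,n), (65,n)}
  {64} × {n, o, p} = {(64,n), (64,o), (64,p)}
  {63, 65} × {n, p} = {(63,n), (63,p), (65,n), (65,p)}
  {63, 65} × {n, o, p} = {(63,n), (63,o), (63,p), (65,n), (65,o), (65,p)}
  {63, 64, 65} × {n, p} = {(63,n), (63,p), (64,n), (64,p), (65,n), (65,p)}
  {63, 64, 65} × {n, o, p} = {(63,n), (63,o), (63,p), (64,n), (64,o), (64,p), (65,n), (65,o), (65,p)}
These 10 distinct sets form the basis B.
Close under arbitrary unions to get τ_{X×Y}; counting gives |τ_{X×Y}| = 16.


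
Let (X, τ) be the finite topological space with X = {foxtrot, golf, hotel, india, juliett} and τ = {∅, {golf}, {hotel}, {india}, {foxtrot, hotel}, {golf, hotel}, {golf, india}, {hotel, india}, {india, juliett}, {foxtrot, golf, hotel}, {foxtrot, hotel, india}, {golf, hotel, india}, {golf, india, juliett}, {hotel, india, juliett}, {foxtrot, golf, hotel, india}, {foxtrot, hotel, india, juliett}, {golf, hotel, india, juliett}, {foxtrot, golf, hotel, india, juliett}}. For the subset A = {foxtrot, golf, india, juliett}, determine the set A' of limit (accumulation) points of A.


A' = {juliett}

For each x ∈ X, list the open sets U ∈ τ with x ∈ U, then check whether U ∩ (A ∖ {x}) ≠ ∅ for every such U.
  x = foxtrot: open {foxtrot, hotel} ∋ x has {foxtrot, hotel} ∩ (A ∖ {foxtrot}) = ∅, so x is NOT a limit point.
  x = golf: open {golf} ∋ x has {golf} ∩ (A ∖ {golf}) = ∅, so x is NOT a limit point.
  x = hotel: open {hotel} ∋ x has {hotel} ∩ (A ∖ {hotel}) = ∅, so x is NOT a limit point.
  x = india: open {india} ∋ x has {india} ∩ (A ∖ {india}) = ∅, so x is NOT a limit point.
  x = juliett: opens ∋ x are {india, juliett}, {golf, india, juliett}, {hotel, india, juliett}, {foxtrot, hotel, india, juliett}, {golf, hotel, india, juliett}, {foxtrot, golf, hotel, india, juliett}; each meets A ∖ {juliett}, so x IS a limit point.
Collecting: A' = {juliett}.


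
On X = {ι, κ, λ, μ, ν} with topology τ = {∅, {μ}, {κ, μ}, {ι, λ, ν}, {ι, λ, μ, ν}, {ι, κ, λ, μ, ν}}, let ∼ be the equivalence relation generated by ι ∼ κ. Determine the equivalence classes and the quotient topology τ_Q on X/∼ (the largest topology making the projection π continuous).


X/∼ = {[ι=κ], [λ], [μ], [ν]}; |τ_Q| = 3.

Equivalence classes: [ι=κ], [λ], [μ], [ν].
Quotient map π: X → X/∼ sends ι ↦ [ι=κ], κ ↦ [ι=κ], λ ↦ [λ], μ ↦ [μ], ν ↦ [ν].
For each subset V ⊆ X/∼, compute π^{-1}(V) ⊆ X and check whether π^{-1}(V) ∈ τ. V is open in τ_Q iff π^{-1}(V) ∈ τ.
  V = {}: π^{-1}(V) = ∅ ∈ τ ✓.
  V = {[ι=κ]}: π^{-1}(V) = {ι, κ} ∉ τ ✗.
  V = {[λ]}: π^{-1}(V) = {λ} ∉ τ ✗.
  V = {[ι=κ], [λ]}: π^{-1}(V) = {ι, κ, λ} ∉ τ ✗.
  V = {[μ]}: π^{-1}(V) = {μ} ∈ τ ✓.
  V = {[ι=κ], [μ]}: π^{-1}(V) = {ι, κ, μ} ∉ τ ✗.
  V = {[λ], [μ]}: π^{-1}(V) = {λ, μ} ∉ τ ✗.
  V = {[ι=κ], [λ], [μ]}: π^{-1}(V) = {ι, κ, λ, μ} ∉ τ ✗.
  V = {[ν]}: π^{-1}(V) = {ν} ∉ τ ✗.
  V = {[ι=κ], [ν]}: π^{-1}(V) = {ι, κ, ν} ∉ τ ✗.
  V = {[λ], [ν]}: π^{-1}(V) = {λ, ν} ∉ τ ✗.
  V = {[ι=κ], [λ], [ν]}: π^{-1}(V) = {ι, κ, λ, ν} ∉ τ ✗.
  V = {[μ], [ν]}: π^{-1}(V) = {μ, ν} ∉ τ ✗.
  V = {[ι=κ], [μ], [ν]}: π^{-1}(V) = {ι, κ, μ, ν} ∉ τ ✗.
  V = {[λ], [μ], [ν]}: π^{-1}(V) = {λ, μ, ν} ∉ τ ✗.
  V = {[ι=κ], [λ], [μ], [ν]}: π^{-1}(V) = {ι, κ, λ, μ, ν} ∈ τ ✓.
Open sets in the quotient: τ_Q = {{}, {[μ]}, {[ι=κ], [λ], [μ], [ν]}} (3 elements).


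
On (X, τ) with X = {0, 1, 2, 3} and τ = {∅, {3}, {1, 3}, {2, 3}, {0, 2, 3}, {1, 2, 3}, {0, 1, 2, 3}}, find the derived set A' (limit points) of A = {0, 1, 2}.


A' = {0}

For each x ∈ X, list the open sets U ∈ τ with x ∈ U, then check whether U ∩ (A ∖ {x}) ≠ ∅ for every such U.
  x = 0: opens ∋ x are {0, 2, 3}, {0, 1, 2, 3}; each meets A ∖ {0}, so x IS a limit point.
  x = 1: open {1, 3} ∋ x has {1, 3} ∩ (A ∖ {1}) = ∅, so x is NOT a limit point.
  x = 2: open {2, 3} ∋ x has {2, 3} ∩ (A ∖ {2}) = ∅, so x is NOT a limit point.
  x = 3: open {3} ∋ x has {3} ∩ (A ∖ {3}) = ∅, so x is NOT a limit point.
Collecting: A' = {0}.


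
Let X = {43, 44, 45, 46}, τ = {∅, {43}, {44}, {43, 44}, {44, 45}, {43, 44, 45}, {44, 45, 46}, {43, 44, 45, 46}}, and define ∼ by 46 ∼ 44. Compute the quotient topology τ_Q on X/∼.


X/∼ = {[43], [44=46], [45]}; |τ_Q| = 4.

Equivalence classes: [43], [44=46], [45].
Quotient map π: X → X/∼ sends 43 ↦ [43], 44 ↦ [44=46], 45 ↦ [45], 46 ↦ [44=46].
For each subset V ⊆ X/∼, compute π^{-1}(V) ⊆ X and check whether π^{-1}(V) ∈ τ. V is open in τ_Q iff π^{-1}(V) ∈ τ.
  V = {}: π^{-1}(V) = ∅ ∈ τ ✓.
  V = {[43]}: π^{-1}(V) = {43} ∈ τ ✓.
  V = {[44=46]}: π^{-1}(V) = {44, 46} ∉ τ ✗.
  V = {[43], [44=46]}: π^{-1}(V) = {43, 44, 46} ∉ τ ✗.
  V = {[45]}: π^{-1}(V) = {45} ∉ τ ✗.
  V = {[43], [45]}: π^{-1}(V) = {43, 45} ∉ τ ✗.
  V = {[44=46], [45]}: π^{-1}(V) = {44, 45, 46} ∈ τ ✓.
  V = {[43], [44=46], [45]}: π^{-1}(V) = {43, 44, 45, 46} ∈ τ ✓.
Open sets in the quotient: τ_Q = {{}, {[43]}, {[44=46], [45]}, {[43], [44=46], [45]}} (4 elements).


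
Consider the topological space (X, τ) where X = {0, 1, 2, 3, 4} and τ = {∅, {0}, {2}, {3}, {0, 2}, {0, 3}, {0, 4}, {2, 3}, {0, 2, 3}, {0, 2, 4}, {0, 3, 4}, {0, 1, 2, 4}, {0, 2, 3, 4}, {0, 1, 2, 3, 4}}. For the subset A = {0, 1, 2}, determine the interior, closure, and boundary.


int(A) = {0, 2}, cl(A) = {0, 1, 2, 4}, ∂A = {1, 4}.

Closed sets in (X, τ) are complements of opens:
  closed(X, τ) = {∅, {1}, {3}, {1, 2}, {1, 3}, {1, 4}, {0, 1, 4}, {1, 2, 3}, {1, 2, 4}, {1, 3, 4}, {0, 1, 2, 4}, {0, 1, 3, 4}, {1, 2, 3, 4}, {0, 1, 2, 3, 4}}.
int(A) = ⋃ {U ∈ τ : U ⊆ A}. Opens contained in A: ∅, {0}, {2}, {0, 2}.
Taking the union of these: int(A) = {0, 2}.
cl(A) = ⋂ {C closed : A ⊆ C}. Closed sets containing A: {0, 1, 2, 4}, {0, 1, 2, 3, 4}.
Intersecting these: cl(A) = {0, 1, 2, 4}.
∂A = cl(A) ∖ int(A) = {0, 1, 2, 4} ∖ {0, 2} = {1, 4}.
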